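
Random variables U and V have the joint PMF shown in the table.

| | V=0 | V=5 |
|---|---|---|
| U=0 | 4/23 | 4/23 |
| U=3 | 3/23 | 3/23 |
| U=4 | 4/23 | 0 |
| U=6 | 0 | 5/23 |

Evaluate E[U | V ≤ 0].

P(V ≤ 0) = 11/23.
Summing U·P(U=x,V=y) over the conditioning event gives 25/23.
E[U | V ≤ 0] = (25/23) / (11/23) = 25/11.

25/11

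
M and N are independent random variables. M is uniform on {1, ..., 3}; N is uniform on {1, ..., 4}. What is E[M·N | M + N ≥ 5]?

15/2

Outcomes with M + N ≥ 5: (1,4), (2,3), (2,4), (3,2), (3,3), (3,4), each with probability 1/12.
E[M·N | M + N ≥ 5] = (4 + 6 + 8 + 6 + 9 + 12) / 6 = 15/2.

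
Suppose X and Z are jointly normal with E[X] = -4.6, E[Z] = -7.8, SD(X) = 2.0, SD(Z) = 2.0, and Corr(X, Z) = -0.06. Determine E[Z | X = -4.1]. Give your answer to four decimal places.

-7.8300

The regression of Z on X has slope ρ·σ_Z/σ_X and passes through (μ_X, μ_Z).
E[Z | X=-4.1] = -7.8 + (-0.06)·(2.0/2.0)·(-4.1 − (-4.6)) = -7.8 + (-0.06)·(0.5) = -7.8300.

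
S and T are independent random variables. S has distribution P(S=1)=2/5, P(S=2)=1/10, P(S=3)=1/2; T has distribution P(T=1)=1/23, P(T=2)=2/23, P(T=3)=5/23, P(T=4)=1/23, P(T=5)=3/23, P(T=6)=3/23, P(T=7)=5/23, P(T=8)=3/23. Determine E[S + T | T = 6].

81/10

P(T = 6) = 3/23.
Summing (S+T)·P(x,y) over outcomes with T = 6 gives 243/230.
E[S + T | T = 6] = (243/230) / (3/23) = 81/10.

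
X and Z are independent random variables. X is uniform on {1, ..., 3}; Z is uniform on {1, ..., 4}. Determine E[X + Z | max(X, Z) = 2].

10/3

Outcomes with max(X, Z) = 2: (1,2), (2,1), (2,2), each with probability 1/12.
E[X + Z | max(X, Z) = 2] = (3 + 3 + 4) / 3 = 10/3.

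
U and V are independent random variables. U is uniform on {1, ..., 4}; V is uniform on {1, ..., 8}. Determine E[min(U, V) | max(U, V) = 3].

Outcomes with max(U, V) = 3: (1,3), (2,3), (3,1), (3,2), (3,3), each with probability 1/32.
E[min(U, V) | max(U, V) = 3] = (1 + 2 + 1 + 2 + 3) / 5 = 9/5.

9/5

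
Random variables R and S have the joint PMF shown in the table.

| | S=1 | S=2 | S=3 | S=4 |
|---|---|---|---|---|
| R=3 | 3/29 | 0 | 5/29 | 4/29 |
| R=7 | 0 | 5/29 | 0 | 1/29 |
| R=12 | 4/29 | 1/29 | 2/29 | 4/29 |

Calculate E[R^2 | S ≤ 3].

265/4

P(S ≤ 3) = 20/29.
Σ R^2·P over the event = 9·(3/29) + 9·(5/29) + 49·(5/29) + 144·(4/29) + 144·(1/29) + 144·(2/29) = 1325/29.
E[R^2 | S ≤ 3] = (1325/29) / (20/29) = 265/4.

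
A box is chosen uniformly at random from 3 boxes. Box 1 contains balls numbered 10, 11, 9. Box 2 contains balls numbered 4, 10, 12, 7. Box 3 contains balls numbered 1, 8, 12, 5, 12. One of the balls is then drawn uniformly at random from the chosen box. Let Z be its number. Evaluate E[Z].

E[Z | box 1] = (10+11+9)/3 = 10.
E[Z | box 2] = (4+10+12+7)/4 = 33/4.
E[Z | box 3] = (1+8+12+5+12)/5 = 38/5.
E[Z] = (1/3)·(10) + (1/3)·(33/4) + (1/3)·(38/5) = 517/60.

517/60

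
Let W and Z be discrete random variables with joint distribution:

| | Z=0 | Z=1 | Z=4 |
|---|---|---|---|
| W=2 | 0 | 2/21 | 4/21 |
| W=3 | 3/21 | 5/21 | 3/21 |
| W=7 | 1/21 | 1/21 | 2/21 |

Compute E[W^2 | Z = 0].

P(Z = 0) = 4/21.
Σ W^2·P over the event = 9·(3/21) + 49·(1/21) = 76/21.
E[W^2 | Z = 0] = (76/21) / (4/21) = 19.

19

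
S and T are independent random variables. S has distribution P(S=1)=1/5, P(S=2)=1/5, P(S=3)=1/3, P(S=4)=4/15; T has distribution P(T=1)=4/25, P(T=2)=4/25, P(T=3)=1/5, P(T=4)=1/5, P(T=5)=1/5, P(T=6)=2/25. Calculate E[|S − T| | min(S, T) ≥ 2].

P(min(S, T) ≥ 2) = 84/125.
Summing |S−T|·P(x,y) over outcomes with min(S, T) ≥ 2 gives 109/125.
E[|S − T| | min(S, T) ≥ 2] = (109/125) / (84/125) = 109/84.

109/84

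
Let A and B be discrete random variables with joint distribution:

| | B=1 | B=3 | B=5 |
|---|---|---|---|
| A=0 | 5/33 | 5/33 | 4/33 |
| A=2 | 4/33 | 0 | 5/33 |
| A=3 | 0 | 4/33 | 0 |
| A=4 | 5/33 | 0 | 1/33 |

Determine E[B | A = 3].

P(A = 3) = 4/33.
Summing B·P(A=x,B=y) over the conditioning event gives 4/11.
E[B | A = 3] = (4/11) / (4/33) = 3.

3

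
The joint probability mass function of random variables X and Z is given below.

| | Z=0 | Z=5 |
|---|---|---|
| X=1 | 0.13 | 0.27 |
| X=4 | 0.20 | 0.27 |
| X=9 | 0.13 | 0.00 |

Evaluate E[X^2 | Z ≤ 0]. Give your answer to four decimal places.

P(Z ≤ 0) = 0.46.
Σ X^2·P over the event = 1·(0.13) + 16·(0.20) + 81·(0.13) = 13.86.
E[X^2 | Z ≤ 0] = (13.86) / (0.46) = 30.1304.

30.1304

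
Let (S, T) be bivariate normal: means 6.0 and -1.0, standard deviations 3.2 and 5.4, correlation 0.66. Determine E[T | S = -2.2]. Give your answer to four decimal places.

-10.1328

For a bivariate normal, E[T | S=x] = μ_T + ρ·(σ_T/σ_S)·(x − μ_S).
E[T | S=-2.2] = -1.0 + (0.66)·(5.4/3.2)·(-2.2 − (6.0)) = -1.0 + (1.11375)·(-8.2) = -10.1328.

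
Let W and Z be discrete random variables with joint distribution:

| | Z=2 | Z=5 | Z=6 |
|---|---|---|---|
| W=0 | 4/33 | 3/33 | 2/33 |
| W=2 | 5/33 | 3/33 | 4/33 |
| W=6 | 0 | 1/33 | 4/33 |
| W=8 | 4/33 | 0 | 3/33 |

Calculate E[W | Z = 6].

56/13

P(Z = 6) = 13/33.
Σ W·P over the event = 0·(2/33) + 2·(4/33) + 6·(4/33) + 8·(3/33) = 56/33.
E[W | Z = 6] = (56/33) / (13/33) = 56/13.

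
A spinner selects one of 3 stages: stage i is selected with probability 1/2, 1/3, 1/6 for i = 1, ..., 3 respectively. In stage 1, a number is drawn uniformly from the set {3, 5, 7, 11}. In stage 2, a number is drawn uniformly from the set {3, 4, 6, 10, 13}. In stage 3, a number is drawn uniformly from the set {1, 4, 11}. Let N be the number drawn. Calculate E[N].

1177/180

E[N | stage 1] = (3+5+7+11)/4 = 13/2.
E[N | stage 2] = (3+4+6+10+13)/5 = 36/5.
E[N | stage 3] = (1+4+11)/3 = 16/3.
By the law of total expectation,
E[N] = (1/2)·(13/2) + (1/3)·(36/5) + (1/6)·(16/3) = 1177/180.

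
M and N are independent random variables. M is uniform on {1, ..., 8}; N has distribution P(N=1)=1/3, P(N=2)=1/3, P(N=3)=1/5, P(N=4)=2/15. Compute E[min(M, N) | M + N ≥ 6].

P(M + N ≥ 6) = 77/120.
Summing min(M,N)·P(x,y) over outcomes with M + N ≥ 6 gives 29/20.
E[min(M, N) | M + N ≥ 6] = (29/20) / (77/120) = 174/77.

174/77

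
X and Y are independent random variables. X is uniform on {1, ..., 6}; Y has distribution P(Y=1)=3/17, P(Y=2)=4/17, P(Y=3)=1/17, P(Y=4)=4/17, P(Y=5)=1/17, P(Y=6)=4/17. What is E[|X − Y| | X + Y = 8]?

18/7

P(X + Y = 8) = 7/51.
Summing |X−Y|·P(x,y) over outcomes with X + Y = 8 gives 6/17.
E[|X − Y| | X + Y = 8] = (6/17) / (7/51) = 18/7.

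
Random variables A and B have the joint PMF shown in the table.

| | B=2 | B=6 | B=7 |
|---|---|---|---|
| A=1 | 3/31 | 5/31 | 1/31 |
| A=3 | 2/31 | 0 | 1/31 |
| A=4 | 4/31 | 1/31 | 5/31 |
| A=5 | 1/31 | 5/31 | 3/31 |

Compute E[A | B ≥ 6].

73/21

P(B ≥ 6) = 21/31.
Σ A·P over the event = 1·(5/31) + 1·(1/31) + 3·(1/31) + 4·(1/31) + 4·(5/31) + 5·(5/31) + 5·(3/31) = 73/31.
E[A | B ≥ 6] = (73/31) / (21/31) = 73/21.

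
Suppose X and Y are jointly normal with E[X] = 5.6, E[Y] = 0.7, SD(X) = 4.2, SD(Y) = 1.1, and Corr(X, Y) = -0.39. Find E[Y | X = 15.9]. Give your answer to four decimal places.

For a bivariate normal, E[Y | X=x] = μ_Y + ρ·(σ_Y/σ_X)·(x − μ_X).
E[Y | X=15.9] = 0.7 + (-0.39)·(1.1/4.2)·(15.9 − (5.6)) = 0.7 + (-0.102143)·(10.3) = -0.3521.

-0.3521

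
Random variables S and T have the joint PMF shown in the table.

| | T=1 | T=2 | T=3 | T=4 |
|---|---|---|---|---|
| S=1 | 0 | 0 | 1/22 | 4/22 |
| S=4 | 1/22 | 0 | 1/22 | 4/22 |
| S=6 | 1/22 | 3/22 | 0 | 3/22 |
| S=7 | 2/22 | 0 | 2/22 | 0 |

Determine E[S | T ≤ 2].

6

P(T ≤ 2) = 7/22.
Σ S·P over the event = 4·(1/22) + 6·(1/22) + 6·(3/22) + 7·(2/22) = 21/11.
E[S | T ≤ 2] = (21/11) / (7/22) = 6.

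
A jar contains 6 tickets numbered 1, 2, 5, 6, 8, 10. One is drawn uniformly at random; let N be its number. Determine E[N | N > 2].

29/4

P(N > 2) = 2/3.
Σ over the event: 5·1/6 + 6·1/6 + 8·1/6 + 10·1/6 = 29/6.
E[N | N > 2] = (29/6) / (2/3) = 29/4.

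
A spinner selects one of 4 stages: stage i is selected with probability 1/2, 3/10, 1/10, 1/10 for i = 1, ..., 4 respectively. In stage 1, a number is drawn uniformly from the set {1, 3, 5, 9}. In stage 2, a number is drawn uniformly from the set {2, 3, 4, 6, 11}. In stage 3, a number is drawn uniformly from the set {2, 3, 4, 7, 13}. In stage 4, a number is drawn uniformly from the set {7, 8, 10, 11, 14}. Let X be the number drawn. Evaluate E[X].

E[X | stage 1] = (1+3+5+9)/4 = 9/2.
E[X | stage 2] = (2+3+4+6+11)/5 = 26/5.
E[X | stage 3] = (2+3+4+7+13)/5 = 29/5.
E[X | stage 4] = (7+8+10+11+14)/5 = 10.
E[X] = (1/2)·(9/2) + (3/10)·(26/5) + (1/10)·(29/5) + (1/10)·(10) = 539/100.

539/100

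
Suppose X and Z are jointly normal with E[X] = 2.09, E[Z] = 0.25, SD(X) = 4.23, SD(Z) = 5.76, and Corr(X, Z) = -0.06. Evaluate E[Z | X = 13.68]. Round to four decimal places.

-0.6969

For a bivariate normal, E[Z | X=x] = μ_Z + ρ·(σ_Z/σ_X)·(x − μ_X).
E[Z | X=13.68] = 0.25 + (-0.06)·(5.76/4.23)·(13.68 − (2.09)) = 0.25 + (-0.081702)·(11.59) = -0.6969.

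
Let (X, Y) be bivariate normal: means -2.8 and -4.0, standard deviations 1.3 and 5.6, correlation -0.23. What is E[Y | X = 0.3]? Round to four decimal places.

-7.0714

For a bivariate normal, E[Y | X=x] = μ_Y + ρ·(σ_Y/σ_X)·(x − μ_X).
E[Y | X=0.3] = -4.0 + (-0.23)·(5.6/1.3)·(0.3 − (-2.8)) = -4.0 + (-0.99077)·(3.1) = -7.0714.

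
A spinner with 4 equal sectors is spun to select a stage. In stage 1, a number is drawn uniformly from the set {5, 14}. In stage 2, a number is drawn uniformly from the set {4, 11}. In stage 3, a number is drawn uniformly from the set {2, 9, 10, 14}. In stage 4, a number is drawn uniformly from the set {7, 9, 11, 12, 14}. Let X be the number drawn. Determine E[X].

E[X | stage 1] = (5+14)/2 = 19/2.
E[X | stage 2] = (4+11)/2 = 15/2.
E[X | stage 3] = (2+9+10+14)/4 = 35/4.
E[X | stage 4] = (7+9+11+12+14)/5 = 53/5.
By the law of total expectation,
E[X] = (1/4)·(19/2) + (1/4)·(15/2) + (1/4)·(35/4) + (1/4)·(53/5) = 727/80.

727/80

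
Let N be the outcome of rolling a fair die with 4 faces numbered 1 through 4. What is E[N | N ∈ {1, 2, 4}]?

7/3

P(N ∈ {1, 2, 4}) = 3/4.
Σ over the event: 1·1/4 + 2·1/4 + 4·1/4 = 7/4.
E[N | N ∈ {1, 2, 4}] = (7/4) / (3/4) = 7/3.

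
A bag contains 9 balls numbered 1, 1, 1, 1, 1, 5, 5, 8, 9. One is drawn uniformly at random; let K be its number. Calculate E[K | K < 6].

P(K < 6) = 7/9.
Σ over the event: 1·5/9 + 5·2/9 = 5/3.
E[K | K < 6] = (5/3) / (7/9) = 15/7.

15/7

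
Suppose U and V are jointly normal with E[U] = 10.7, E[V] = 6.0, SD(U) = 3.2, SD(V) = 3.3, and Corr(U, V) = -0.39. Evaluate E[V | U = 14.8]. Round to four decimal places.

For a bivariate normal, E[V | U=x] = μ_V + ρ·(σ_V/σ_U)·(x − μ_U).
E[V | U=14.8] = 6.0 + (-0.39)·(3.3/3.2)·(14.8 − (10.7)) = 6.0 + (-0.40219)·(4.1) = 4.3510.

4.3510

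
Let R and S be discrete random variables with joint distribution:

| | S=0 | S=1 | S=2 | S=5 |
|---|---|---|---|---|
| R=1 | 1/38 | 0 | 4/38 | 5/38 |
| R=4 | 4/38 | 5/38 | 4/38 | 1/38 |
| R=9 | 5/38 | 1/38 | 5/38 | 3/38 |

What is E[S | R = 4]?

P(R = 4) = 7/19.
Σ S·P over the event = 0·(4/38) + 1·(5/38) + 2·(4/38) + 5·(1/38) = 9/19.
E[S | R = 4] = (9/19) / (7/19) = 9/7.

9/7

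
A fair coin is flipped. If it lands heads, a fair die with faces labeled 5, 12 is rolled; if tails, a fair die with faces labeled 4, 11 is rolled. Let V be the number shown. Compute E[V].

8

E[V | heads] = (5+12)/2 = 17/2.
E[V | tails] = (4+11)/2 = 15/2.
E[V] = (1/2)·(17/2) + (1/2)·(15/2) = 8.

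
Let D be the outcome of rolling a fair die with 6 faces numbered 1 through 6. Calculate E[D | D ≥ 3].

9/2

Given D ≥ 3, D is equally likely to be any of {3, 4, 5, 6}.
E[D | D ≥ 3] = (3 + 4 + 5 + 6) / 4 = 9/2.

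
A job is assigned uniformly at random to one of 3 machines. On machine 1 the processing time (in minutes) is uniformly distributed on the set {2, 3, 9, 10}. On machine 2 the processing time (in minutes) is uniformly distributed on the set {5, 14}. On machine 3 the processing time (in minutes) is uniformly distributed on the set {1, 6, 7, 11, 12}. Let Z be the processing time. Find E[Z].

E[Z | machine 1] = (2+3+9+10)/4 = 6.
E[Z | machine 2] = (5+14)/2 = 19/2.
E[Z | machine 3] = (1+6+7+11+12)/5 = 37/5.
E[Z] = (1/3)·(6) + (1/3)·(19/2) + (1/3)·(37/5) = 229/30.

229/30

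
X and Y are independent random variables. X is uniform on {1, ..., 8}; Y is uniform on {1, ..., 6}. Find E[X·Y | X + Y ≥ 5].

P(X + Y ≥ 5) = 7/8.
Summing XY·P(x,y) over outcomes with X + Y ≥ 5 gives 247/16.
E[X·Y | X + Y ≥ 5] = (247/16) / (7/8) = 247/14.

247/14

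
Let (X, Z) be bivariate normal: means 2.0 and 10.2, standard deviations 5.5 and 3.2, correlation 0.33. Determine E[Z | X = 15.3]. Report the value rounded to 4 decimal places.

12.7536

The regression of Z on X has slope ρ·σ_Z/σ_X and passes through (μ_X, μ_Z).
E[Z | X=15.3] = 10.2 + (0.33)·(3.2/5.5)·(15.3 − (2.0)) = 10.2 + (0.192)·(13.3) = 12.7536.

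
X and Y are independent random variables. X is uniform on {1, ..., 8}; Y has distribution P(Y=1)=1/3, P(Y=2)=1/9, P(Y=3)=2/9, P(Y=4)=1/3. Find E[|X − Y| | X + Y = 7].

23/9

P(X + Y = 7) = 1/8.
Summing |X−Y|·P(x,y) over outcomes with X + Y = 7 gives 23/72.
E[|X − Y| | X + Y = 7] = (23/72) / (1/8) = 23/9.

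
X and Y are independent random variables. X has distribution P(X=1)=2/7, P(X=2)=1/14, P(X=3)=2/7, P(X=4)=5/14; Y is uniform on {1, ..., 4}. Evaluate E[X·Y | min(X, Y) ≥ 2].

P(min(X, Y) ≥ 2) = 15/28.
Summing XY·P(x,y) over outcomes with min(X, Y) ≥ 2 gives 153/28.
E[X·Y | min(X, Y) ≥ 2] = (153/28) / (15/28) = 51/5.

51/5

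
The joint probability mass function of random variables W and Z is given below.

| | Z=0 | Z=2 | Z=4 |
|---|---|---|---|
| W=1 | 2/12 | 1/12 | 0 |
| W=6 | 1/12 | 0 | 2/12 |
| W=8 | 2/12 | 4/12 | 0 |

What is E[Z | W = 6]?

P(W = 6) = 1/4.
Summing Z·P(W=x,Z=y) over the conditioning event gives 2/3.
E[Z | W = 6] = (2/3) / (1/4) = 8/3.

8/3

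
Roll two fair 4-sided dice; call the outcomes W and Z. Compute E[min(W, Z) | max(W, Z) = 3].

9/5

Outcomes with max(W, Z) = 3: (1,3), (2,3), (3,1), (3,2), (3,3), each with probability 1/16.
E[min(W, Z) | max(W, Z) = 3] = (1 + 2 + 1 + 2 + 3) / 5 = 9/5.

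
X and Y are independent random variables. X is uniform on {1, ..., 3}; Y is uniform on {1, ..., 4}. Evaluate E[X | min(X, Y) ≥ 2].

P(min(X, Y) ≥ 2) = 1/2.
Summing X·P(x,y) over outcomes with min(X, Y) ≥ 2 gives 5/4.
E[X | min(X, Y) ≥ 2] = (5/4) / (1/2) = 5/2.

5/2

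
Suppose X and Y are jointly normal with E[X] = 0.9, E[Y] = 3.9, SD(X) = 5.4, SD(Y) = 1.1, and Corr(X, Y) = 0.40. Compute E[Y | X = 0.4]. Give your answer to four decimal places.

For a bivariate normal, E[Y | X=x] = μ_Y + ρ·(σ_Y/σ_X)·(x − μ_X).
E[Y | X=0.4] = 3.9 + (0.40)·(1.1/5.4)·(0.4 − (0.9)) = 3.9 + (0.081481)·(-0.5) = 3.8593.

3.8593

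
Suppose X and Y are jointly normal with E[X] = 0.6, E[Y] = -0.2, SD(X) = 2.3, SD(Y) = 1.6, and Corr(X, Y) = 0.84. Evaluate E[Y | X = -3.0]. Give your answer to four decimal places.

E[Y | X=x] = μ_Y + ρ(σ_Y/σ_X)(x − μ_X) for jointly normal variables.
E[Y | X=-3.0] = -0.2 + (0.84)·(1.6/2.3)·(-3.0 − (0.6)) = -0.2 + (0.58435)·(-3.6) = -2.3037.

-2.3037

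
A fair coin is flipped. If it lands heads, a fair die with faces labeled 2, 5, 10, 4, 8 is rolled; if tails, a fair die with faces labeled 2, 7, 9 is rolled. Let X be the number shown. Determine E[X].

E[X | heads] = (2+5+10+4+8)/5 = 29/5.
E[X | tails] = (2+7+9)/3 = 6.
By the law of total expectation,
E[X] = (1/2)·(29/5) + (1/2)·(6) = 59/10.

59/10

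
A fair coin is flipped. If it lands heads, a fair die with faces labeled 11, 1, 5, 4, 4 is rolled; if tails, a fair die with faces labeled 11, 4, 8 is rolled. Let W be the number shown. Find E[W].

E[W | heads] = (11+1+5+4+4)/5 = 5.
E[W | tails] = (11+4+8)/3 = 23/3.
E[W] = (1/2)·(5) + (1/2)·(23/3) = 19/3.

19/3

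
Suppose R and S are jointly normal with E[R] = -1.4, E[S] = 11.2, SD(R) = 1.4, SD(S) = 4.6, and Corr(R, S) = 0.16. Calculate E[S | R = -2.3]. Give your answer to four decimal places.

For a bivariate normal, E[S | R=x] = μ_S + ρ·(σ_S/σ_R)·(x − μ_R).
E[S | R=-2.3] = 11.2 + (0.16)·(4.6/1.4)·(-2.3 − (-1.4)) = 11.2 + (0.52571)·(-0.9) = 10.7269.

10.7269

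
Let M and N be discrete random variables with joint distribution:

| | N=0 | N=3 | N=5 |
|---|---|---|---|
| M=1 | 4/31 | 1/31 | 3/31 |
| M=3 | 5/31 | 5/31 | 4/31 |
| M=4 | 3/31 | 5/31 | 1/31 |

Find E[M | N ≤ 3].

P(N ≤ 3) = 23/31.
Σ M·P over the event = 1·(4/31) + 1·(1/31) + 3·(5/31) + 3·(5/31) + 4·(3/31) + 4·(5/31) = 67/31.
E[M | N ≤ 3] = (67/31) / (23/31) = 67/23.

67/23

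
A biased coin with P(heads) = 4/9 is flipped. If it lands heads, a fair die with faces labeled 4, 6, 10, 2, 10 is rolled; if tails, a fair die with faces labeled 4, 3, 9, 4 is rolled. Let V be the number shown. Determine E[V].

253/45

E[V | heads] = (4+6+10+2+10)/5 = 32/5.
E[V | tails] = (4+3+9+4)/4 = 5.
By the law of total expectation,
E[V] = (4/9)·(32/5) + (5/9)·(5) = 253/45.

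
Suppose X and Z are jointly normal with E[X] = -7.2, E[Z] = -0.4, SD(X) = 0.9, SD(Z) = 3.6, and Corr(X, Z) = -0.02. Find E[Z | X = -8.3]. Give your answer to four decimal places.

-0.3120

The regression of Z on X has slope ρ·σ_Z/σ_X and passes through (μ_X, μ_Z).
E[Z | X=-8.3] = -0.4 + (-0.02)·(3.6/0.9)·(-8.3 − (-7.2)) = -0.4 + (-0.08)·(-1.1) = -0.3120.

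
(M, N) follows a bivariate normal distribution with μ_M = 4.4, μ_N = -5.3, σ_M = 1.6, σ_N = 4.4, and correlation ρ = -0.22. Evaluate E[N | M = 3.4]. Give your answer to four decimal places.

-4.6950

The regression of N on M has slope ρ·σ_N/σ_M and passes through (μ_M, μ_N).
E[N | M=3.4] = -5.3 + (-0.22)·(4.4/1.6)·(3.4 − (4.4)) = -5.3 + (-0.605)·(-1) = -4.6950.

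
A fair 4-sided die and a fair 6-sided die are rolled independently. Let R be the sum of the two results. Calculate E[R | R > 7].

26/3

P(R > 7) = 1/4.
Σ over the event: 8·1/8 + 9·1/12 + 10·1/24 = 13/6.
E[R | R > 7] = (13/6) / (1/4) = 26/3.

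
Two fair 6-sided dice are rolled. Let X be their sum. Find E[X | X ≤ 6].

P(X ≤ 6) = 5/12.
Σ over the event: 2·1/36 + 3·1/18 + 4·1/12 + 5·1/9 + 6·5/36 = 35/18.
E[X | X ≤ 6] = (35/18) / (5/12) = 14/3.

14/3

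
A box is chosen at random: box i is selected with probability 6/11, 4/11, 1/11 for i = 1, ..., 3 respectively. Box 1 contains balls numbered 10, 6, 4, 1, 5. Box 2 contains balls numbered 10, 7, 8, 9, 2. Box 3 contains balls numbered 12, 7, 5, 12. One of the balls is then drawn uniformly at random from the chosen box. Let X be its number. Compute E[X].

E[X | box 1] = (10+6+4+1+5)/5 = 26/5.
E[X | box 2] = (10+7+8+9+2)/5 = 36/5.
E[X | box 3] = (12+7+5+12)/4 = 9.
By the law of total expectation,
E[X] = (6/11)·(26/5) + (4/11)·(36/5) + (1/11)·(9) = 69/11.

69/11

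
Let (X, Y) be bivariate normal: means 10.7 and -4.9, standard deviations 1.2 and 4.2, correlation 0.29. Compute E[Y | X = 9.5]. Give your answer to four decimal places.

The regression of Y on X has slope ρ·σ_Y/σ_X and passes through (μ_X, μ_Y).
E[Y | X=9.5] = -4.9 + (0.29)·(4.2/1.2)·(9.5 − (10.7)) = -4.9 + (1.015)·(-1.2) = -6.1180.

-6.1180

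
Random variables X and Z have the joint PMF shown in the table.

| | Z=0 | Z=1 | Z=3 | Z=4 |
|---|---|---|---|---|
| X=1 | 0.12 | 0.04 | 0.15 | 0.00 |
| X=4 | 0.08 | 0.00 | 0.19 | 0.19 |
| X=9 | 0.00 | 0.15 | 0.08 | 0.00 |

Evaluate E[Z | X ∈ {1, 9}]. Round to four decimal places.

P(X ∈ {1, 9}) = 0.54.
Summing Z·P(X=x,Z=y) over the conditioning event gives 0.88.
E[Z | X ∈ {1, 9}] = (0.88) / (0.54) = 1.6296.

1.6296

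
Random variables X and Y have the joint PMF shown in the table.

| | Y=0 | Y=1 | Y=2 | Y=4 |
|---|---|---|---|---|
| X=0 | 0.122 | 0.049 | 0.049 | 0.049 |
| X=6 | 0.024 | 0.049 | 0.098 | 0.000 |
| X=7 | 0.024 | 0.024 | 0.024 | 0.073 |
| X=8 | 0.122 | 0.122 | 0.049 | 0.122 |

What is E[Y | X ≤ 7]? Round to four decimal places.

1.6274

P(X ≤ 7) = 0.585.
Summing Y·P(X=x,Y=y) over the conditioning event gives 0.952.
E[Y | X ≤ 7] = (0.952) / (0.585) = 1.6274.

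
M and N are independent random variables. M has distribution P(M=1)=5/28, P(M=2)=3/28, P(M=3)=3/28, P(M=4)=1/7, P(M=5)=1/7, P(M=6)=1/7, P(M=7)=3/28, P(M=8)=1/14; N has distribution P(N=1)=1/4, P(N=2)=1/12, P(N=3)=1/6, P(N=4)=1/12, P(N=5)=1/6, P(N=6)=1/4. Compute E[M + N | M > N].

1393/169

P(M > N) = 169/336.
Summing (M+N)·P(x,y) over outcomes with M > N gives 199/48.
E[M + N | M > N] = (199/48) / (169/336) = 1393/169.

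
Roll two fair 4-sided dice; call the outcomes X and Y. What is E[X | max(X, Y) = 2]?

5/3

Outcomes with max(X, Y) = 2: (1,2), (2,1), (2,2), each with probability 1/16.
E[X | max(X, Y) = 2] = (1 + 2 + 2) / 3 = 5/3.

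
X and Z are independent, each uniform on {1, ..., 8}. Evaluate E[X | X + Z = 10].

P(X + Z = 10) = 7/64.
Summing X·P(x,y) over outcomes with X + Z = 10 gives 35/64.
E[X | X + Z = 10] = (35/64) / (7/64) = 5.

5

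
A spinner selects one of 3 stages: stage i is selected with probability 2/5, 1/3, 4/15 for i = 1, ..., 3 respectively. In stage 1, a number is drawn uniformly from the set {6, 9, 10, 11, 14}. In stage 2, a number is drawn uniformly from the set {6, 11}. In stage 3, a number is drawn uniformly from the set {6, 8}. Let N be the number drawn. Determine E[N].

E[N | stage 1] = (6+9+10+11+14)/5 = 10.
E[N | stage 2] = (6+11)/2 = 17/2.
E[N | stage 3] = (6+8)/2 = 7.
E[N] = (2/5)·(10) + (1/3)·(17/2) + (4/15)·(7) = 87/10.

87/10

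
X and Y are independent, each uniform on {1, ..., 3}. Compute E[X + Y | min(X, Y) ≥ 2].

5

Outcomes with min(X, Y) ≥ 2: (2,2), (2,3), (3,2), (3,3), each with probability 1/9.
E[X + Y | min(X, Y) ≥ 2] = (4 + 5 + 5 + 6) / 4 = 5.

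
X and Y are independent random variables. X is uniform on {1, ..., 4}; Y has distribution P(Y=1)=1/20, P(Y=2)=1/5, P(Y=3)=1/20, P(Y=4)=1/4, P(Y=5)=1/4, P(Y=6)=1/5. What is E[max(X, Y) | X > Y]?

41/12

P(X > Y) = 3/20.
Summing max(X,Y)·P(x,y) over outcomes with X > Y gives 41/80.
E[max(X, Y) | X > Y] = (41/80) / (3/20) = 41/12.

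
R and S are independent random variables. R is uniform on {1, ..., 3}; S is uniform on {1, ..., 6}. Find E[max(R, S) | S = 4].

4

P(S = 4) = 1/6.
Summing max(R,S)·P(x,y) over outcomes with S = 4 gives 2/3.
E[max(R, S) | S = 4] = (2/3) / (1/6) = 4.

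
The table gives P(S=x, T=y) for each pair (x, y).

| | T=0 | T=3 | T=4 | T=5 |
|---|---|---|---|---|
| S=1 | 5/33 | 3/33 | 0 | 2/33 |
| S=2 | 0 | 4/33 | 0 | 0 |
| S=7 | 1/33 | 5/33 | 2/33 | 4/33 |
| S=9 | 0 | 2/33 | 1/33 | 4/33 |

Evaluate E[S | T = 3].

32/7

P(T = 3) = 14/33.
Summing S·P(S=x,T=y) over the conditioning event gives 64/33.
E[S | T = 3] = (64/33) / (14/33) = 32/7.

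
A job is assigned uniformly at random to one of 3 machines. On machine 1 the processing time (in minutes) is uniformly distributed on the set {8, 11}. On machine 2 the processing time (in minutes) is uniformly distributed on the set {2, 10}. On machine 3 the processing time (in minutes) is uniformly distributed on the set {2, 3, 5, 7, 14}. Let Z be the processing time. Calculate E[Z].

E[Z | machine 1] = (8+11)/2 = 19/2.
E[Z | machine 2] = (2+10)/2 = 6.
E[Z | machine 3] = (2+3+5+7+14)/5 = 31/5.
E[Z] = (1/3)·(19/2) + (1/3)·(6) + (1/3)·(31/5) = 217/30.

217/30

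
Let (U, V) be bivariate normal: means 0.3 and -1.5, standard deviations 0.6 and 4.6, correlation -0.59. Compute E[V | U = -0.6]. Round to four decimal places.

2.5710

E[V | U=x] = μ_V + ρ(σ_V/σ_U)(x − μ_U) for jointly normal variables.
E[V | U=-0.6] = -1.5 + (-0.59)·(4.6/0.6)·(-0.6 − (0.3)) = -1.5 + (-4.5233)·(-0.9) = 2.5710.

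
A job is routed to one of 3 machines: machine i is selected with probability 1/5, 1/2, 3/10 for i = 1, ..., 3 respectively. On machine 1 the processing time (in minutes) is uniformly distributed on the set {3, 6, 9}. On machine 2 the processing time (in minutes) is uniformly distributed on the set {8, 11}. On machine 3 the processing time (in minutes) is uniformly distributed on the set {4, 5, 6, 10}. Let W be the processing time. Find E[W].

313/40

E[W | machine 1] = (3+6+9)/3 = 6.
E[W | machine 2] = (8+11)/2 = 19/2.
E[W | machine 3] = (4+5+6+10)/4 = 25/4.
E[W] = (1/5)·(6) + (1/2)·(19/2) + (3/10)·(25/4) = 313/40.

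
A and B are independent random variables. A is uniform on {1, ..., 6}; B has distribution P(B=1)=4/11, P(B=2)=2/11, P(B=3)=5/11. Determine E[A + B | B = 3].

P(B = 3) = 5/11.
Summing (A+B)·P(x,y) over outcomes with B = 3 gives 65/22.
E[A + B | B = 3] = (65/22) / (5/11) = 13/2.

13/2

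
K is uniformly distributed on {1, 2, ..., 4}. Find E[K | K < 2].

Given K < 2, K is equally likely to be any of {1}.
E[K | K < 2] = (1) / 1 = 1.

1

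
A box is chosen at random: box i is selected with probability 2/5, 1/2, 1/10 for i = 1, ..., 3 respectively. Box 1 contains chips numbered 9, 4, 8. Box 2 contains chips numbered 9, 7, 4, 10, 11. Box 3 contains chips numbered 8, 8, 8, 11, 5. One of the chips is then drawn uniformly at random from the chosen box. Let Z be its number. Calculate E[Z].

E[Z | box 1] = (9+4+8)/3 = 7.
E[Z | box 2] = (9+7+4+10+11)/5 = 41/5.
E[Z | box 3] = (8+8+8+11+5)/5 = 8.
By the law of total expectation,
E[Z] = (2/5)·(7) + (1/2)·(41/5) + (1/10)·(8) = 77/10.

77/10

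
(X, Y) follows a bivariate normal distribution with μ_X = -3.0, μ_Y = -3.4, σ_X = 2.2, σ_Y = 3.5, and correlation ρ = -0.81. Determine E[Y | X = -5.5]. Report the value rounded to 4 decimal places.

E[Y | X=x] = μ_Y + ρ(σ_Y/σ_X)(x − μ_X) for jointly normal variables.
E[Y | X=-5.5] = -3.4 + (-0.81)·(3.5/2.2)·(-5.5 − (-3.0)) = -3.4 + (-1.28864)·(-2.5) = -0.1784.

-0.1784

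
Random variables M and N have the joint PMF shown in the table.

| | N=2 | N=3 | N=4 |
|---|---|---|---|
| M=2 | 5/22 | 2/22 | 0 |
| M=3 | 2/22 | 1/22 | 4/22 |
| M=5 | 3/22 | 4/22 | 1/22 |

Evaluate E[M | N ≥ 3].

11/3

P(N ≥ 3) = 6/11.
Summing M·P(M=x,N=y) over the conditioning event gives 2.
E[M | N ≥ 3] = (2) / (6/11) = 11/3.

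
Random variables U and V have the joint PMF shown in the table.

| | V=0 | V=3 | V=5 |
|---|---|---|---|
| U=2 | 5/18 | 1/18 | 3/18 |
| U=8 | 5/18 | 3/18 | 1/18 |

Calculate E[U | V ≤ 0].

P(V ≤ 0) = 5/9.
Σ U·P over the event = 2·(5/18) + 8·(5/18) = 25/9.
E[U | V ≤ 0] = (25/9) / (5/9) = 5.

5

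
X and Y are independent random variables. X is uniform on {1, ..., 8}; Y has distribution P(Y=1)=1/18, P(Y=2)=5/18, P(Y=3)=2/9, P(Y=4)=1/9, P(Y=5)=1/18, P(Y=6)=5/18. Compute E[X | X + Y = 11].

P(X + Y = 11) = 1/12.
Summing X·P(x,y) over outcomes with X + Y = 11 gives 77/144.
E[X | X + Y = 11] = (77/144) / (1/12) = 77/12.

77/12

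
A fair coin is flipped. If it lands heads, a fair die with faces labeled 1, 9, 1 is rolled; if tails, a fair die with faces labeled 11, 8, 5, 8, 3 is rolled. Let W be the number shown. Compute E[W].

E[W | heads] = (1+9+1)/3 = 11/3.
E[W | tails] = (11+8+5+8+3)/5 = 7.
E[W] = (1/2)·(11/3) + (1/2)·(7) = 16/3.

16/3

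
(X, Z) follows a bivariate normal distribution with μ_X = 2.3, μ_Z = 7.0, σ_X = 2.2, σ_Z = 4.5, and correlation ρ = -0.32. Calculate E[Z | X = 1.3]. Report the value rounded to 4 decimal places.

7.6545

The regression of Z on X has slope ρ·σ_Z/σ_X and passes through (μ_X, μ_Z).
E[Z | X=1.3] = 7.0 + (-0.32)·(4.5/2.2)·(1.3 − (2.3)) = 7.0 + (-0.654545)·(-1) = 7.6545.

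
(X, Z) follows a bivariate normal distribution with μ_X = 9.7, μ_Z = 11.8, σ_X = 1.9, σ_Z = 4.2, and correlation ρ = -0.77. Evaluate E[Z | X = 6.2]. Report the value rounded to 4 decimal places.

E[Z | X=x] = μ_Z + ρ(σ_Z/σ_X)(x − μ_X) for jointly normal variables.
E[Z | X=6.2] = 11.8 + (-0.77)·(4.2/1.9)·(6.2 − (9.7)) = 11.8 + (-1.7021)·(-3.5) = 17.7574.

17.7574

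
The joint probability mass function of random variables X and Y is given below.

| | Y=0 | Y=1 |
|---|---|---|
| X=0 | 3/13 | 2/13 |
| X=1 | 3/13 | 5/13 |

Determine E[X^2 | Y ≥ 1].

5/7

P(Y ≥ 1) = 7/13.
Σ X^2·P over the event = 0·(2/13) + 1·(5/13) = 5/13.
E[X^2 | Y ≥ 1] = (5/13) / (7/13) = 5/7.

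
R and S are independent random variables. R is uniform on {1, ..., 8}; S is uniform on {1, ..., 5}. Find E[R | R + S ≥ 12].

P(R + S ≥ 12) = 3/40.
Summing R·P(x,y) over outcomes with R + S ≥ 12 gives 23/40.
E[R | R + S ≥ 12] = (23/40) / (3/40) = 23/3.

23/3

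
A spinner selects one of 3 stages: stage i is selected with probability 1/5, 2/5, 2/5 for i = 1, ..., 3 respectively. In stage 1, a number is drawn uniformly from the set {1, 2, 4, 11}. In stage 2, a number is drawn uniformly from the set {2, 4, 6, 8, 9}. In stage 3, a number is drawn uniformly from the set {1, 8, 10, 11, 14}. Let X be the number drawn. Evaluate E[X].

E[X | stage 1] = (1+2+4+11)/4 = 9/2.
E[X | stage 2] = (2+4+6+8+9)/5 = 29/5.
E[X | stage 3] = (1+8+10+11+14)/5 = 44/5.
By the law of total expectation,
E[X] = (1/5)·(9/2) + (2/5)·(29/5) + (2/5)·(44/5) = 337/50.

337/50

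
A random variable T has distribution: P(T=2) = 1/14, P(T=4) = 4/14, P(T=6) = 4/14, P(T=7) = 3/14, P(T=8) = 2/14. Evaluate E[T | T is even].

P(T is even) = 11/14.
Σ over the event: 2·1/14 + 4·2/7 + 6·2/7 + 8·1/7 = 29/7.
E[T | T is even] = (29/7) / (11/14) = 58/11.

58/11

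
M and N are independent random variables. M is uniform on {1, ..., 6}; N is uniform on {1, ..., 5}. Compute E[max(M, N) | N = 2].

11/3

Outcomes with N = 2: (1,2), (2,2), (3,2), (4,2), (5,2), (6,2), each with probability 1/30.
E[max(M, N) | N = 2] = (2 + 2 + 3 + 4 + 5 + 6) / 6 = 11/3.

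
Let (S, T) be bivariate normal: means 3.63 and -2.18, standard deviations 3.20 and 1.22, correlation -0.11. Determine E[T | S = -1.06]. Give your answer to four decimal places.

-1.9833

For a bivariate normal, E[T | S=x] = μ_T + ρ·(σ_T/σ_S)·(x − μ_S).
E[T | S=-1.06] = -2.18 + (-0.11)·(1.22/3.20)·(-1.06 − (3.63)) = -2.18 + (-0.041938)·(-4.69) = -1.9833.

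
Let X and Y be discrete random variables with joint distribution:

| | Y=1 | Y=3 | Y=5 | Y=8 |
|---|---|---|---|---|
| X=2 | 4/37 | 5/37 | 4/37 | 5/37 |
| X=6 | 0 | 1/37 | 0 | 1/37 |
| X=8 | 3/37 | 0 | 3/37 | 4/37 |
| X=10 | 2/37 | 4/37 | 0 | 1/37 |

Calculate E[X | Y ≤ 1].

52/9

P(Y ≤ 1) = 9/37.
Σ X·P over the event = 2·(4/37) + 8·(3/37) + 10·(2/37) = 52/37.
E[X | Y ≤ 1] = (52/37) / (9/37) = 52/9.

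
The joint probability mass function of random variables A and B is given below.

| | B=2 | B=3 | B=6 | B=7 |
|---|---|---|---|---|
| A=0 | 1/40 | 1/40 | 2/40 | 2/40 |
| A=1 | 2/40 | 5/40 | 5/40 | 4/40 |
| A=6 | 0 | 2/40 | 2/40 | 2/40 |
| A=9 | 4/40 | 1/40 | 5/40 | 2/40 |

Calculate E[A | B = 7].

P(B = 7) = 1/4.
Σ A·P over the event = 0·(2/40) + 1·(4/40) + 6·(2/40) + 9·(2/40) = 17/20.
E[A | B = 7] = (17/20) / (1/4) = 17/5.

17/5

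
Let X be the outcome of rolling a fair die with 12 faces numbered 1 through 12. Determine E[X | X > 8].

21/2

Given X > 8, X is equally likely to be any of {9, 10, 11, 12}.
E[X | X > 8] = (9 + 10 + 11 + 12) / 4 = 21/2.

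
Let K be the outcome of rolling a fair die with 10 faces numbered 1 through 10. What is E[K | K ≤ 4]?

Given K ≤ 4, K is equally likely to be any of {1, 2, 3, 4}.
E[K | K ≤ 4] = (1 + 2 + 3 + 4) / 4 = 5/2.

5/2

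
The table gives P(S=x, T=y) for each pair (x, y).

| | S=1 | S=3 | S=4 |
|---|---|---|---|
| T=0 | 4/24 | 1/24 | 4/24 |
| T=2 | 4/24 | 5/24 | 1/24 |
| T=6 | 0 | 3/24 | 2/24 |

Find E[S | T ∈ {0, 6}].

P(T ∈ {0, 6}) = 7/12.
Σ S·P over the event = 1·(4/24) + 3·(1/24) + 3·(3/24) + 4·(4/24) + 4·(2/24) = 5/3.
E[S | T ∈ {0, 6}] = (5/3) / (7/12) = 20/7.

20/7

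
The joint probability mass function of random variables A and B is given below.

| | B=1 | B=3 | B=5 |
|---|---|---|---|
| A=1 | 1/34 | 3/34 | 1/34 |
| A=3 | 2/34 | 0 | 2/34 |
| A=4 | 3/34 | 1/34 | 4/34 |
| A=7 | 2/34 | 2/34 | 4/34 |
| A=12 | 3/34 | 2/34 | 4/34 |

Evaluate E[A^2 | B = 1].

P(B = 1) = 11/34.
Σ A^2·P over the event = 1·(1/34) + 9·(2/34) + 16·(3/34) + 49·(2/34) + 144·(3/34) = 597/34.
E[A^2 | B = 1] = (597/34) / (11/34) = 597/11.

597/11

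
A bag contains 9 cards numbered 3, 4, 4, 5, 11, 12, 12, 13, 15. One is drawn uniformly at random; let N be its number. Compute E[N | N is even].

8

P(N is even) = 4/9.
Σ over the event: 4·2/9 + 12·2/9 = 32/9.
E[N | N is even] = (32/9) / (4/9) = 8.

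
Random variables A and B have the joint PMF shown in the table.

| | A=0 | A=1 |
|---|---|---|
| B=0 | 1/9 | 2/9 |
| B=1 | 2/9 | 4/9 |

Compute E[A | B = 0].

2/3

P(B = 0) = 1/3.
Σ A·P over the event = 0·(1/9) + 1·(2/9) = 2/9.
E[A | B = 0] = (2/9) / (1/3) = 2/3.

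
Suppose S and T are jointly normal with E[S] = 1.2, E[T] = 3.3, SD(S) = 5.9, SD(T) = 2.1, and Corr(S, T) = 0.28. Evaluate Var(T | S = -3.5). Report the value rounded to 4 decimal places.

4.0643

Var(T | S=x) = (1 − ρ²)·σ_T².
Var(T | S=-3.5) = (2.1)²·(1 − (0.28)²) = 4.41·0.9216 = 4.0643.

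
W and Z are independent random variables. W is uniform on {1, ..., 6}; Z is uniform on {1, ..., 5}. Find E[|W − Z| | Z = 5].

11/6

P(Z = 5) = 1/5.
Summing |W−Z|·P(x,y) over outcomes with Z = 5 gives 11/30.
E[|W − Z| | Z = 5] = (11/30) / (1/5) = 11/6.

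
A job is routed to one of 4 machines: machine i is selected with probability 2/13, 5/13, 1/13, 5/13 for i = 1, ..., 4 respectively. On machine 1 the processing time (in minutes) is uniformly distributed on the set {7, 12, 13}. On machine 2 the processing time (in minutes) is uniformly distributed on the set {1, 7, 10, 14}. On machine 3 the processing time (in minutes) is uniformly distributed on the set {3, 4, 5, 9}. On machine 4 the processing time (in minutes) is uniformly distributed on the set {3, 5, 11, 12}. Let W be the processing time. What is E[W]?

316/39

E[W | machine 1] = (7+12+13)/3 = 32/3.
E[W | machine 2] = (1+7+10+14)/4 = 8.
E[W | machine 3] = (3+4+5+9)/4 = 21/4.
E[W | machine 4] = (3+5+11+12)/4 = 31/4.
By the law of total expectation,
E[W] = (2/13)·(32/3) + (5/13)·(8) + (1/13)·(21/4) + (5/13)·(31/4) = 316/39.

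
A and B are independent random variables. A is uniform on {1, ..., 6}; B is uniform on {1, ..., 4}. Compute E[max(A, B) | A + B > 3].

P(A + B > 3) = 7/8.
Summing max(A,B)·P(x,y) over outcomes with A + B > 3 gives 89/24.
E[max(A, B) | A + B > 3] = (89/24) / (7/8) = 89/21.

89/21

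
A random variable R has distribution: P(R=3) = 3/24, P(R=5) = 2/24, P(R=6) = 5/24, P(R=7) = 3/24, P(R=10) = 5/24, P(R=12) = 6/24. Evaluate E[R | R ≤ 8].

70/13

P(R ≤ 8) = 13/24.
Σ over the event: 3·1/8 + 5·1/12 + 6·5/24 + 7·1/8 = 35/12.
E[R | R ≤ 8] = (35/12) / (13/24) = 70/13.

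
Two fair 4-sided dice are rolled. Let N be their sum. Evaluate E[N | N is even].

P(N is even) = 1/2.
Σ over the event: 2·1/16 + 4·3/16 + 6·3/16 + 8·1/16 = 5/2.
E[N | N is even] = (5/2) / (1/2) = 5.

5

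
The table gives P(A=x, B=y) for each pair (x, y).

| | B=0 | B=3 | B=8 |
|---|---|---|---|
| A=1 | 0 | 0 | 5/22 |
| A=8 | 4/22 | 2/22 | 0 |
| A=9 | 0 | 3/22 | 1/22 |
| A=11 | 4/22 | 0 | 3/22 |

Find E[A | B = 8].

47/9

P(B = 8) = 9/22.
Σ A·P over the event = 1·(5/22) + 9·(1/22) + 11·(3/22) = 47/22.
E[A | B = 8] = (47/22) / (9/22) = 47/9.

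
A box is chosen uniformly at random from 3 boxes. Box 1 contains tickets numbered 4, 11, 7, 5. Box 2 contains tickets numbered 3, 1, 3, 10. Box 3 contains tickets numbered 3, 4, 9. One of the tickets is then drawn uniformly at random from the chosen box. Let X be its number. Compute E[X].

49/9

E[X | box 1] = (4+11+7+5)/4 = 27/4.
E[X | box 2] = (3+1+3+10)/4 = 17/4.
E[X | box 3] = (3+4+9)/3 = 16/3.
By the law of total expectation,
E[X] = (1/3)·(27/4) + (1/3)·(17/4) + (1/3)·(16/3) = 49/9.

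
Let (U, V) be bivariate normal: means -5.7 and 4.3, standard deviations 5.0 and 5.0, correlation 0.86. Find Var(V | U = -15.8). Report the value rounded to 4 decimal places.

6.5100

The conditional variance in a bivariate normal is σ_V²(1 − ρ²), independent of x.
Var(V | U=-15.8) = (5.0)²·(1 − (0.86)²) = 25·0.2604 = 6.5100.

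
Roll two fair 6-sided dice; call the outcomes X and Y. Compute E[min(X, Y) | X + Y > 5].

3

P(X + Y > 5) = 13/18.
Summing min(X,Y)·P(x,y) over outcomes with X + Y > 5 gives 13/6.
E[min(X, Y) | X + Y > 5] = (13/6) / (13/18) = 3.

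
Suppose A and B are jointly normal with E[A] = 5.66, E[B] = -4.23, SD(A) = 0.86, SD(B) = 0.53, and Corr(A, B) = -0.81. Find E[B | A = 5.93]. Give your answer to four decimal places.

For a bivariate normal, E[B | A=x] = μ_B + ρ·(σ_B/σ_A)·(x − μ_A).
E[B | A=5.93] = -4.23 + (-0.81)·(0.53/0.86)·(5.93 − (5.66)) = -4.23 + (-0.49919)·(0.27) = -4.3648.

-4.3648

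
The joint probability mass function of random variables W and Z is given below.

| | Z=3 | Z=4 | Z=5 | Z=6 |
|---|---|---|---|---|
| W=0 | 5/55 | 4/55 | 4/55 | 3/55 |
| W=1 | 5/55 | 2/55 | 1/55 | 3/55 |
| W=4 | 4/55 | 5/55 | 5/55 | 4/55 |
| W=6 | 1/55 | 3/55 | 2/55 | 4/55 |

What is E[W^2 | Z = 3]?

7

P(Z = 3) = 3/11.
Summing W^2·P(W=x,Z=y) over the conditioning event gives 21/11.
E[W^2 | Z = 3] = (21/11) / (3/11) = 7.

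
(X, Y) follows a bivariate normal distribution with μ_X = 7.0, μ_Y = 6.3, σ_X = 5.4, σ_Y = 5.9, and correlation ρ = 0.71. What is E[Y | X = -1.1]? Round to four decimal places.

0.0165

For a bivariate normal, E[Y | X=x] = μ_Y + ρ·(σ_Y/σ_X)·(x − μ_X).
E[Y | X=-1.1] = 6.3 + (0.71)·(5.9/5.4)·(-1.1 − (7.0)) = 6.3 + (0.77574)·(-8.1) = 0.0165.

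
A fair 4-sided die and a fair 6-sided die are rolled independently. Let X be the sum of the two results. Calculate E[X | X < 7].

32/7

P(X < 7) = 7/12.
Σ over the event: 2·1/24 + 3·1/12 + 4·1/8 + 5·1/6 + 6·1/6 = 8/3.
E[X | X < 7] = (8/3) / (7/12) = 32/7.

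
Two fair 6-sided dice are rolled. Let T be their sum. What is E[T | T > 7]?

P(T > 7) = 5/12.
Σ over the event: 8·5/36 + 9·1/9 + 10·1/12 + 11·1/18 + 12·1/36 = 35/9.
E[T | T > 7] = (35/9) / (5/12) = 28/3.

28/3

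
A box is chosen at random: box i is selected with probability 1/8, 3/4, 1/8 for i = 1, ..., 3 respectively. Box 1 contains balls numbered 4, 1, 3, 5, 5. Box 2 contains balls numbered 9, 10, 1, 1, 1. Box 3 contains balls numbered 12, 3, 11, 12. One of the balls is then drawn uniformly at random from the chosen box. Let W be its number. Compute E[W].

E[W | box 1] = (4+1+3+5+5)/5 = 18/5.
E[W | box 2] = (9+10+1+1+1)/5 = 22/5.
E[W | box 3] = (12+3+11+12)/4 = 19/2.
E[W] = (1/8)·(18/5) + (3/4)·(22/5) + (1/8)·(19/2) = 79/16.

79/16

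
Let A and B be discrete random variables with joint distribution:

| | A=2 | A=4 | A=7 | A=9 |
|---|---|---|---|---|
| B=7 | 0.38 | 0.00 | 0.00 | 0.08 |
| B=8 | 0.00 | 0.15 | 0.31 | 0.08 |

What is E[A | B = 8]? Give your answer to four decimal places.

P(B = 8) = 0.54.
Σ A·P over the event = 4·(0.15) + 7·(0.31) + 9·(0.08) = 3.49.
E[A | B = 8] = (3.49) / (0.54) = 6.4630.

6.4630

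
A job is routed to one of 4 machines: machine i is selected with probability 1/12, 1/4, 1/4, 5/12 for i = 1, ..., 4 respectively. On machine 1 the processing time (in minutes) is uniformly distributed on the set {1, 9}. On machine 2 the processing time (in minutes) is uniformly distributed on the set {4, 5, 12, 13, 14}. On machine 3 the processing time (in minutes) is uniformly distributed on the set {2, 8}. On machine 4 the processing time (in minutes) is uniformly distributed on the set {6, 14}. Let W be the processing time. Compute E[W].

E[W | machine 1] = (1+9)/2 = 5.
E[W | machine 2] = (4+5+12+13+14)/5 = 48/5.
E[W | machine 3] = (2+8)/2 = 5.
E[W | machine 4] = (6+14)/2 = 10.
E[W] = (1/12)·(5) + (1/4)·(48/5) + (1/4)·(5) + (5/12)·(10) = 247/30.

247/30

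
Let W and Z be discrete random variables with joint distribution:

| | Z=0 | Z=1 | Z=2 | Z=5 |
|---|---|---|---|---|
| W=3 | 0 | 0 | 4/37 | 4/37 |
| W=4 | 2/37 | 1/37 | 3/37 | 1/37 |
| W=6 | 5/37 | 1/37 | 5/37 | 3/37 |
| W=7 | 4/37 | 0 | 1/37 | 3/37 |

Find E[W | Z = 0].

6

P(Z = 0) = 11/37.
Σ W·P over the event = 4·(2/37) + 6·(5/37) + 7·(4/37) = 66/37.
E[W | Z = 0] = (66/37) / (11/37) = 6.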